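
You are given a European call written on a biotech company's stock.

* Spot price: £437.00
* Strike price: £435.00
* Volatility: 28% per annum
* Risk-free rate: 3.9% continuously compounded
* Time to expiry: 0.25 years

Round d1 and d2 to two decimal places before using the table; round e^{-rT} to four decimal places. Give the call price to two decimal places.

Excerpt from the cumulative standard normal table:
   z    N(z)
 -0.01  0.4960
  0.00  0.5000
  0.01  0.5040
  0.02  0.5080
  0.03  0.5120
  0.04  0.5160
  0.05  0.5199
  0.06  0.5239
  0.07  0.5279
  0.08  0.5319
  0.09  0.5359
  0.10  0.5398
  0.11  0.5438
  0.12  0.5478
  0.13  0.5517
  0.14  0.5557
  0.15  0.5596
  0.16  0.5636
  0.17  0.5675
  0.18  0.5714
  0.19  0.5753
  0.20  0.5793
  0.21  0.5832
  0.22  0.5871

T = 0.25;  σ√T = 0.1400
d₁ = [ln(437/435) + (0.039 + ½·0.28²)·0.25] / (σ√T) = (0.0046 + 0.0196) / 0.1400 = 0.1724 ⇒ 0.17
d₂ = 0.1724 − 0.1400 = 0.0324 ⇒ 0.03
e^(−rT) = e^(−0.039·0.25) = 0.9903
C = 437·N(0.17) − 435·0.9903·N(0.03) = 437·0.5675 − 435·0.9903·0.5120 = 247.9975 − 220.5596 = 27.4379

£27.44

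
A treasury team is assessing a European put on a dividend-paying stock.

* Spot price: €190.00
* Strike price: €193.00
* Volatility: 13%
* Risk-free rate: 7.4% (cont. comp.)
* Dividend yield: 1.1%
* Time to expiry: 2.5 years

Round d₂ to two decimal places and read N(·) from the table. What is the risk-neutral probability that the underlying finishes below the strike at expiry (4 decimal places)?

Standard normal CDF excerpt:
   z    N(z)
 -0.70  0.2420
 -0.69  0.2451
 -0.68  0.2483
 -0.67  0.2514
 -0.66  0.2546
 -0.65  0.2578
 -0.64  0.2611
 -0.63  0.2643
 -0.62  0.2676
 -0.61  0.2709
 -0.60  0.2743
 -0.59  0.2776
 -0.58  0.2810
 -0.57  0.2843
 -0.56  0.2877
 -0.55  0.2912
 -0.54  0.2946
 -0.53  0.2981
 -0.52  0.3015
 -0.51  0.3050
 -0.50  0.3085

T = 2.5;  σ√T = 0.2055
ln(S/K) + (r − q + σ²/2)T = ln(190/193) + (0.074 − 0.011 + 0.13²/2)·2.5 = -0.0157 + 0.1786 = 0.1630
d₁ = 0.1630 / 0.2055 = 0.7928 which rounds to 0.79
d₂ = d₁ − σ√T = 0.7928 − 0.2055 = 0.5873 which rounds to 0.59
Pr(exercise) under Q = N(−d₂) = N(-0.59) = 0.2776

0.2776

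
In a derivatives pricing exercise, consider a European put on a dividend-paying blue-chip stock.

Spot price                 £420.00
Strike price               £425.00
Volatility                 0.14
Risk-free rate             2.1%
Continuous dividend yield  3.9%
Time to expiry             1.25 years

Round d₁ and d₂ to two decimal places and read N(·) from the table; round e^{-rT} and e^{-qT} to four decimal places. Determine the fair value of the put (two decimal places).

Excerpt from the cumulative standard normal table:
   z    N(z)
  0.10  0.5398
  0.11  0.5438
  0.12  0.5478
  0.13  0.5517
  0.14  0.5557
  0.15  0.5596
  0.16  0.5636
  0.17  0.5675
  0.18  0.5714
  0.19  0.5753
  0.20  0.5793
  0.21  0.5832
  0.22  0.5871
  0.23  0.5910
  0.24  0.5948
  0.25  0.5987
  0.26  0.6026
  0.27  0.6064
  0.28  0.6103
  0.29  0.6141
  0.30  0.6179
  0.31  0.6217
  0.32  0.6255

£33.52

T = 1.25;  σ√T = 0.1565
d₁ = [ln(420/425) + (0.021 − 0.039 + ½·0.14²)·1.25] / (σ√T) = (-0.0118 − 0.0102) / 0.1565 = -0.1411 → -0.14
d₂ = -0.1411 − 0.1565 = -0.2976 → -0.30
exp(−qT) = exp(−0.039·1.25) = 0.9524;  exp(−rT) = exp(−0.021·1.25) = 0.9741
N(−d₂) = N(0.30) = 0.6179;  N(−d₁) = N(0.14) = 0.5557
P = 425·0.9741·0.6179 − 420·0.9524·0.5557 = 255.8060 − 222.2844 = 33.5215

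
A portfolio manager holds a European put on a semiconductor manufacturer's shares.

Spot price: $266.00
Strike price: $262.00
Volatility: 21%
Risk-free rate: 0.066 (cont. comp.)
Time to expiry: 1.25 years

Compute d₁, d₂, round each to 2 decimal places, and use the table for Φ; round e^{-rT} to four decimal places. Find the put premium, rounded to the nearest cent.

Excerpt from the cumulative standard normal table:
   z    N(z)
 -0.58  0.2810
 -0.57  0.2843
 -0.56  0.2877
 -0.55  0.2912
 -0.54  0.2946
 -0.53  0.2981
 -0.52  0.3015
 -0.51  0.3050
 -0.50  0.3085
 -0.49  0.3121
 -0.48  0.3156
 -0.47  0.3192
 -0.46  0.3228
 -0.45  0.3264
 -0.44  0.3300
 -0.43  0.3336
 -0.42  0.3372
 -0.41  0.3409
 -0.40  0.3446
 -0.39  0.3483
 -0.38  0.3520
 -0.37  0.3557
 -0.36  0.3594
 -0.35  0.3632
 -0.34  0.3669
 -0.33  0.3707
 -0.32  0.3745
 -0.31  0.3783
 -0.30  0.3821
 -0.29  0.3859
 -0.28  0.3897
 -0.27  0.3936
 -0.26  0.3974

$12.89

σ√T = 0.21 × 1.1180 = 0.2348
d₁ = [ln(266/262) + (0.066 + 0.21²/2)·1.25] / 0.2348 = [0.0152 + 0.1101] / 0.2348 = 0.5333 → 0.53
d₂ = d₁ − σ√T = 0.5333 − 0.2348 = 0.2985 → 0.30
e^(−rT) = e^(−0.066·1.25) = 0.9208
N(−d₂) = N(-0.30) = 0.3821;  N(−d₁) = N(-0.53) = 0.2981
P = 262·0.9208·0.3821 − 266·0.2981 = 92.1815 − 79.2946 = 12.8869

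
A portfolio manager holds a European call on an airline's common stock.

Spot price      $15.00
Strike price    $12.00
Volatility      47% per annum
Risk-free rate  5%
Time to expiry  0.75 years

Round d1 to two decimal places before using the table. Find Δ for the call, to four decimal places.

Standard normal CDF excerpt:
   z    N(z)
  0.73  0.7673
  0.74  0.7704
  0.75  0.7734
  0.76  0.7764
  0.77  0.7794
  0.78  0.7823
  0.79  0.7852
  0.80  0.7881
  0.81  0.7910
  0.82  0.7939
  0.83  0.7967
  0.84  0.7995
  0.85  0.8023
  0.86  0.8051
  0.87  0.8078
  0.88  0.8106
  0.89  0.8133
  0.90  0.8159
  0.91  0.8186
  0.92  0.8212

T = 0.75;  σ√T = 0.4070
d₁ = [ln(15/12) + (0.05 + ½·0.47²)·0.75] / (σ√T) = (0.2231 + 0.1203) / 0.4070 = 0.8439 ⇒ 0.84
N(d₁) = N(0.84) = 0.7995
Δ_call = N(d₁) = 0.7995

0.7995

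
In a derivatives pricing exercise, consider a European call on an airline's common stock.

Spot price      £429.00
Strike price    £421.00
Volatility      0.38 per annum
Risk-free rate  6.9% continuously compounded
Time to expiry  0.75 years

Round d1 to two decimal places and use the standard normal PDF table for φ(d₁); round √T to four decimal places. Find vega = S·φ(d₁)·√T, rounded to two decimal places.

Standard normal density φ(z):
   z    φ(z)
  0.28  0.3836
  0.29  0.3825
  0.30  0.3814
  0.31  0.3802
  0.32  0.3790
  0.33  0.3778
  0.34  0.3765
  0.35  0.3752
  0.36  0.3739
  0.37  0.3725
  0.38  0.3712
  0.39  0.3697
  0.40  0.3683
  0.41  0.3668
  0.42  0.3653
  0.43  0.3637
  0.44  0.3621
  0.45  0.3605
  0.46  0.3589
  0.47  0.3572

σ√T = 0.38·√0.75 = 0.3291
d₁ = [ln(429/421) + (0.069 + 0.38²/2)·0.75] / 0.3291 = [0.0188 + 0.1059] / 0.3291 = 0.3790 ≈ 0.38
√T = √0.75 = 0.8660
φ(d₁) = φ(0.38) = 0.3712
vega = S·φ(d₁)·√T = 429·0.3712·0.8660 = 137.9060
(The put has the same vega.)

137.91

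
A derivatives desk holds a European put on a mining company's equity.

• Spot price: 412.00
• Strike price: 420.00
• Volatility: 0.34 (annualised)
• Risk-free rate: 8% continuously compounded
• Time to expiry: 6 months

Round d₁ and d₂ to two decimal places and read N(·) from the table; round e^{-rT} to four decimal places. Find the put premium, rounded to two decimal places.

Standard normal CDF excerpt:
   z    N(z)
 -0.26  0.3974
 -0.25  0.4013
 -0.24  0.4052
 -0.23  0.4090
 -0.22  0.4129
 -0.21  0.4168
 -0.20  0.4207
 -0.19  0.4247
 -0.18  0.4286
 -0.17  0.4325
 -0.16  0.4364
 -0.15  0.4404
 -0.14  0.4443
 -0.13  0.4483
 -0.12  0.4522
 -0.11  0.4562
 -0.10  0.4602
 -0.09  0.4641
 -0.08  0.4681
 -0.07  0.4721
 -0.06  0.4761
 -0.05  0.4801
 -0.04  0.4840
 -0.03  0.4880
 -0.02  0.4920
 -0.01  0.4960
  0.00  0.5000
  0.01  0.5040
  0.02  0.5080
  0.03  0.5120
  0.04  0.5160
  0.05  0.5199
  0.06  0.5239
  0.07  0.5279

T = 0.5;  σ√T = 0.2404
d₁ = [ln(412/420) + (0.08 + 0.34²/2)·0.5] / 0.2404 = [-0.0192 + 0.0689] / 0.2404 = 0.2066 which rounds to 0.21
d₂ = d₁ − σ√T = 0.2066 − 0.2404 = -0.0338 which rounds to -0.03
exp(−rT) = exp(−0.08·0.5) = 0.9608
P = 420·0.9608·N(0.03) − 412·N(-0.21) = 420·0.9608·0.5120 − 412·0.4168 = 206.6104 − 171.7216 = 34.8888

34.89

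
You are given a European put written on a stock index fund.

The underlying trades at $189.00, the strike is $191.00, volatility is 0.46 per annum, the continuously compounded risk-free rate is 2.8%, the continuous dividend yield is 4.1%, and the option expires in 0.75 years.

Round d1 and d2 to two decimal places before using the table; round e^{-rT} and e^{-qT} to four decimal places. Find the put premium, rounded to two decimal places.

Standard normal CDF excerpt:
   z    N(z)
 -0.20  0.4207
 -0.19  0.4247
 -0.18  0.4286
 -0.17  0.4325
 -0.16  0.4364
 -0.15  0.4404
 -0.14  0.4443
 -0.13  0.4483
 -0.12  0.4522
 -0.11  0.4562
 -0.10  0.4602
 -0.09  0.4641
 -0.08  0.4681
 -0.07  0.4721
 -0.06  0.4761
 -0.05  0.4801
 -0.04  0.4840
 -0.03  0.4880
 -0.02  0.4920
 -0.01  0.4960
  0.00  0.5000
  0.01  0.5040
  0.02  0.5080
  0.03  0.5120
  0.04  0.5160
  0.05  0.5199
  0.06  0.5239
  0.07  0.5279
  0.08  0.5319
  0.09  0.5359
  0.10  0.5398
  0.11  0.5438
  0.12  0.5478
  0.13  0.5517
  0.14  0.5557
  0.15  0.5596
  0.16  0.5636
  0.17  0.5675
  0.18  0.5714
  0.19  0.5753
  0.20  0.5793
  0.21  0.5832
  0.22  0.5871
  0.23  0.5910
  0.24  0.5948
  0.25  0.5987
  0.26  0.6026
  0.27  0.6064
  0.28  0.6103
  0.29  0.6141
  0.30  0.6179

$31.26

T = 0.75;  σ√T = 0.3984
d₁ = [ln(189/191) + (0.028 − 0.041 + 0.46²/2)·0.75] / 0.3984 = [-0.0105 + 0.0696] / 0.3984 = 0.1483 ⇒ 0.15
d₂ = d₁ − σ√T = 0.1483 − 0.3984 = -0.2501 ⇒ -0.25
e^(−qT) = e^(−0.041·0.75) = 0.9697;  e^(−rT) = e^(−0.028·0.75) = 0.9792
P = 191·0.9792·N(0.25) − 189·0.9697·N(-0.15) = 191·0.9792·0.5987 − 189·0.9697·0.4404 = 111.9732 − 80.7136 = 31.2596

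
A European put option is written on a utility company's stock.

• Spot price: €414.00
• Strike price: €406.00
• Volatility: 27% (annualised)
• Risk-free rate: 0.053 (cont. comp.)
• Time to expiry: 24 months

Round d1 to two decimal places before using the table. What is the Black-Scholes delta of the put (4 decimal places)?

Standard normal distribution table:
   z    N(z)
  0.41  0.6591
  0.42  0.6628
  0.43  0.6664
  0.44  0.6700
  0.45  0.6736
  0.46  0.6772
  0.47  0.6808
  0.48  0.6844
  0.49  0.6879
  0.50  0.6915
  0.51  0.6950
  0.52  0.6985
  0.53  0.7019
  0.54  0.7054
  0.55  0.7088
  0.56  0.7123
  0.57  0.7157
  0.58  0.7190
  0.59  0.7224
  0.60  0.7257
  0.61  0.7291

σ√T = 0.27·√2 = 0.3818
d₁ = [ln(414/406) + (0.053 + 0.27²/2)·2] / 0.3818 = [0.0195 + 0.1789] / 0.3818 = 0.5196 ⇒ 0.52
N(d₁) = N(0.52) = 0.6985
Δ_put = N(d₁) − 1 = 0.6985 − 1 = -0.3015

-0.3015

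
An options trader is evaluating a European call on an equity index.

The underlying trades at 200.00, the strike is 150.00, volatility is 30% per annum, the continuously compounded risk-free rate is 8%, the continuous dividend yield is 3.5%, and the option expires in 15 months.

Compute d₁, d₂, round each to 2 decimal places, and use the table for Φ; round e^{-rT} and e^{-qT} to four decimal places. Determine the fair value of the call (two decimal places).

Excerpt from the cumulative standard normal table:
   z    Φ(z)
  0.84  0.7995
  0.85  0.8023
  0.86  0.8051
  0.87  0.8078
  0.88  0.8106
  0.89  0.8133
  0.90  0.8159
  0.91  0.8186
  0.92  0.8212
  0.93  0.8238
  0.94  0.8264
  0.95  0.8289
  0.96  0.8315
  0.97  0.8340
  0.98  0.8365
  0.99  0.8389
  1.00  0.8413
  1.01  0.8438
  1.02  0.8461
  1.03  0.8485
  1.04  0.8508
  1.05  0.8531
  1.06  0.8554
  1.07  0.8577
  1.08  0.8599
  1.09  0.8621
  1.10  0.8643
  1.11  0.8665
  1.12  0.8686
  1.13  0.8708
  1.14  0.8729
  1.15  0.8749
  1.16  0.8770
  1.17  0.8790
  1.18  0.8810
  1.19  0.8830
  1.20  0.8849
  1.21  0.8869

59.77

σ√T = 0.3 × 1.1180 = 0.3354
ln(S/K) + (r − q + σ²/2)T = ln(200/150) + (0.08 − 0.035 + 0.3²/2)·1.25 = 0.2877 + 0.1125 = 0.4002
d₁ = 0.4002 / 0.3354 = 1.1931 → 1.19
d₂ = d₁ − σ√T = 1.1931 − 0.3354 = 0.8577 → 0.86
exp(−qT) = exp(−0.035·1.25) = 0.9572;  exp(−rT) = exp(−0.08·1.25) = 0.9048
C = 200·0.9572·N(1.19) − 150·0.9048·N(0.86) = 200·0.9572·0.8830 − 150·0.9048·0.8051 = 169.0415 − 109.2682 = 59.7733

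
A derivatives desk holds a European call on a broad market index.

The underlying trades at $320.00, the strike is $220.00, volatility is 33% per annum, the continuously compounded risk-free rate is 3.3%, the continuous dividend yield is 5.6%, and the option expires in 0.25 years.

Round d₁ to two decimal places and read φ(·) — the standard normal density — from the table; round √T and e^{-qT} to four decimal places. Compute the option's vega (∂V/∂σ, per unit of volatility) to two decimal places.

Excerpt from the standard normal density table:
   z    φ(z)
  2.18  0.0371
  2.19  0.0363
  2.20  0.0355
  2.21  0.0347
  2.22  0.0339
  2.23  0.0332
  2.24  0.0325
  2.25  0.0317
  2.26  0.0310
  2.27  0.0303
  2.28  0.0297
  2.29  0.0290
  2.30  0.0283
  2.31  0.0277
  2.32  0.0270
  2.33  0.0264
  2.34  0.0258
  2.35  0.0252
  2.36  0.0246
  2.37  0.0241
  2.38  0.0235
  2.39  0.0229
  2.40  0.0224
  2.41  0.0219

T = 0.25;  σ√T = 0.1650
d₁ = [ln(320/220) + (0.033 − 0.056 + ½·0.33²)·0.25] / (σ√T) = (0.3747 + 0.0079) / 0.1650 = 2.3185 → 2.32
√T = √0.25 = 0.5000
φ(d₁) = φ(2.32) = 0.0270
exp(−qT) = exp(−0.056·0.25) = 0.9861
vega = S·exp(−qT)·φ(d₁)·√T = 320·0.9861·0.0270·0.5000 = 4.2600

4.26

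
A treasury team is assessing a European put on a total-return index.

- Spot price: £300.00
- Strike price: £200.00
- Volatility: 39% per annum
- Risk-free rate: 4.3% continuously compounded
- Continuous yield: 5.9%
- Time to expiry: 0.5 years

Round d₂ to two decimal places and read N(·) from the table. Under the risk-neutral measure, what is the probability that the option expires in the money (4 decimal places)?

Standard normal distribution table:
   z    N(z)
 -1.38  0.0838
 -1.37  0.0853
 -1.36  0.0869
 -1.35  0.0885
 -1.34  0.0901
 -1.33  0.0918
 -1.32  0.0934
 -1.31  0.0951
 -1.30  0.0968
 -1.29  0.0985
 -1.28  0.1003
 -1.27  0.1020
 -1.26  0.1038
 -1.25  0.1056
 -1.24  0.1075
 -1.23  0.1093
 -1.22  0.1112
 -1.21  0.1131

T = 0.5;  σ√T = 0.2758
d₁ = [ln(300/200) + (0.043 − 0.059 + 0.39²/2)·0.5] / 0.2758 = [0.4055 + 0.0300] / 0.2758 = 1.5792 → 1.58
d₂ = d₁ − σ√T = 1.5792 − 0.2758 = 1.3034 → 1.30
Pr(exercise) under Q = N(−d₂) = N(-1.30) = 0.0968

0.0968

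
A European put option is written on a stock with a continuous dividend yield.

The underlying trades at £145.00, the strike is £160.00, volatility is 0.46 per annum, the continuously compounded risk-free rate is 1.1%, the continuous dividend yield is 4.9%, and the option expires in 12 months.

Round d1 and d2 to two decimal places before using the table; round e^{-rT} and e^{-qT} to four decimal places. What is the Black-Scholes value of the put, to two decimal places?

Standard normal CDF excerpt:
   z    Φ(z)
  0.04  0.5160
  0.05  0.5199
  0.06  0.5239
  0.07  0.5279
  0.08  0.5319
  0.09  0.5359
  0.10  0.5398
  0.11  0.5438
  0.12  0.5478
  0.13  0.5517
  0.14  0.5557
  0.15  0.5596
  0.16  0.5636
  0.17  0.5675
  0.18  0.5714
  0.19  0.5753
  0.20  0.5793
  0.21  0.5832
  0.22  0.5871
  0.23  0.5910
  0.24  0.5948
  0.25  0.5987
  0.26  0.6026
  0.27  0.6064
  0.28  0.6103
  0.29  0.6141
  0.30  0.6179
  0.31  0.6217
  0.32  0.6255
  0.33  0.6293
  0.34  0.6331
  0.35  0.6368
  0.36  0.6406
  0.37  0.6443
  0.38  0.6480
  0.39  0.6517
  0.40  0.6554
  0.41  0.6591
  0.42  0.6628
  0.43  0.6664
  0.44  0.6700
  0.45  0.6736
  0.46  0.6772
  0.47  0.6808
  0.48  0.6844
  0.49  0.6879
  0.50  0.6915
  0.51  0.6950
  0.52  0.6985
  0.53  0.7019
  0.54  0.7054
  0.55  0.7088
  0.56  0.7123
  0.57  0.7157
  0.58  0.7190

£38.19

T = 1;  σ√T = 0.4600
ln(S/K) + (r − q + σ²/2)T = ln(145/160) + (0.011 − 0.049 + 0.46²/2)·1 = -0.0984 + 0.0678 = -0.0306
d₁ = -0.0306 / 0.4600 = -0.0666 → -0.07
d₂ = d₁ − σ√T = -0.0666 − 0.4600 = -0.5266 → -0.53
exp(−qT) = exp(−0.049·1) = 0.9522;  exp(−rT) = exp(−0.011·1) = 0.9891
N(−d₂) = N(0.53) = 0.7019;  N(−d₁) = N(0.07) = 0.5279
P = 160·0.9891·0.7019 − 145·0.9522·0.5279 = 111.0799 − 72.8866 = 38.1933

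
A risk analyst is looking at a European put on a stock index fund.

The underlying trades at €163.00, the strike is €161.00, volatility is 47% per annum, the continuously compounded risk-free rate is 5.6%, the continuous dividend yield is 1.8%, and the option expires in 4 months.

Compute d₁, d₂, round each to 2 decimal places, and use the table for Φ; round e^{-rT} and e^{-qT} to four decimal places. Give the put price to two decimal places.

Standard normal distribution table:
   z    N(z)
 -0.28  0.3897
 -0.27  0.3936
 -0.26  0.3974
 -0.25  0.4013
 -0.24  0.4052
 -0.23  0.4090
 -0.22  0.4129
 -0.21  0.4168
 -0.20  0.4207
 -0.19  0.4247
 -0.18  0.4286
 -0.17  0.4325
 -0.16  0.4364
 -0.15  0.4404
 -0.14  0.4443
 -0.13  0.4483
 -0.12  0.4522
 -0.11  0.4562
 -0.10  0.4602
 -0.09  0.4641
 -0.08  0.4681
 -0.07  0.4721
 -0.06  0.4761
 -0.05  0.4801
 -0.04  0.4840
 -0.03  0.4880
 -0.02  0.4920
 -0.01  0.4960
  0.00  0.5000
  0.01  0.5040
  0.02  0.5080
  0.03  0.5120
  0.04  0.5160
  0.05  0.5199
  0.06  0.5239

€15.27

T = 0.3333;  σ√T = 0.2714
d₁ = [ln(163/161) + (0.056 − 0.018 + 0.47²/2)·0.3333] / 0.2714 = [0.0123 + 0.0495] / 0.2714 = 0.2279 ⇒ 0.23
d₂ = d₁ − σ√T = 0.2279 − 0.2714 = -0.0435 ⇒ -0.04
e^(−qT) = e^(−0.018·0.3333) = 0.9940;  e^(−rT) = e^(−0.056·0.3333) = 0.9815
N(−d₂) = N(0.04) = 0.5160;  N(−d₁) = N(-0.23) = 0.4090
P = 161·0.9815·0.5160 − 163·0.9940·0.4090 = 81.5391 − 66.2670 = 15.2721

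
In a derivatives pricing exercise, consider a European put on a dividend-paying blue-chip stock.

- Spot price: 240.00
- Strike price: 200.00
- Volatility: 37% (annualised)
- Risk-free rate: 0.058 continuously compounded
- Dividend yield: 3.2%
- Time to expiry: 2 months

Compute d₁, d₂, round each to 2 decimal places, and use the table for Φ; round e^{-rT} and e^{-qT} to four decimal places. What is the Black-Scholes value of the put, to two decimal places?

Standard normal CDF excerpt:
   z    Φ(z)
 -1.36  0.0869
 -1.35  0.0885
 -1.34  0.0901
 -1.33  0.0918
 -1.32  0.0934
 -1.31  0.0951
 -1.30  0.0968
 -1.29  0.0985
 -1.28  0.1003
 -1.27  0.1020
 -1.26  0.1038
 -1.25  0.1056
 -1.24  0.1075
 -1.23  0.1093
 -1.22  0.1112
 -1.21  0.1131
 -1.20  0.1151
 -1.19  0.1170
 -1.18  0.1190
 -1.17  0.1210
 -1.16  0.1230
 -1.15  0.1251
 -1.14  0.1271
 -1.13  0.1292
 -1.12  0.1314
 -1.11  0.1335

1.66

σ√T = 0.37·√0.1667 = 0.1511
ln(S/K) + (r − q + σ²/2)T = ln(240/200) + (0.058 − 0.032 + 0.37²/2)·0.1667 = 0.1823 + 0.0157 = 0.1981
d₁ = 0.1981 / 0.1511 = 1.3112 ⇒ 1.31
d₂ = d₁ − σ√T = 1.3112 − 0.1511 = 1.1602 ⇒ 1.16
exp(−qT) = exp(−0.032·0.1667) = 0.9947;  exp(−rT) = exp(−0.058·0.1667) = 0.9904
N(−d₂) = N(-1.16) = 0.1230;  N(−d₁) = N(-1.31) = 0.0951
P = 200·0.9904·0.1230 − 240·0.9947·0.0951 = 24.3638 − 22.7030 = 1.6608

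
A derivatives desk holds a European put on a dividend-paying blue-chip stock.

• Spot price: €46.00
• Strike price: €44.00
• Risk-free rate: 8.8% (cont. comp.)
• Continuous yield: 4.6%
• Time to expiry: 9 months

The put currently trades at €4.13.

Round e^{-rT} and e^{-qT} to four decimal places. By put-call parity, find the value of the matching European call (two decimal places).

exp(−qT) = exp(−0.046·0.75) = 0.9661;  exp(−rT) = exp(−0.088·0.75) = 0.9361
Put-call parity: C − P = S·e^(−qT) − K·e^(−rT) = 46·0.9661 − 44·0.9361 = 44.4406 − 41.1884 = 3.2522
C = P + (C − P) = 4.13 + (3.2522) = 7.3822

€7.38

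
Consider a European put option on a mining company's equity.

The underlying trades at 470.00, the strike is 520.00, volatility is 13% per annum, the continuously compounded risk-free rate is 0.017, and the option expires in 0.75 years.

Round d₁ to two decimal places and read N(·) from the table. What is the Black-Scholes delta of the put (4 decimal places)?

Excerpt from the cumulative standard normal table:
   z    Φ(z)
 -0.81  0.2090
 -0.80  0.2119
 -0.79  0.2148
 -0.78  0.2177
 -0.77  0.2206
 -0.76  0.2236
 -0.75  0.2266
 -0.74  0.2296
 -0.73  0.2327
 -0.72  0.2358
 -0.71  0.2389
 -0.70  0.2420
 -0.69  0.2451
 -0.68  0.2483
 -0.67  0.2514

σ√T = 0.13·√0.75 = 0.1126
d₁ = [ln(470/520) + (0.017 + 0.13²/2)·0.75] / 0.1126 = [-0.1011 + 0.0191] / 0.1126 = -0.7284 → -0.73
N(d₁) = N(-0.73) = 0.2327
Δ_put = N(d₁) − 1 = 0.2327 − 1 = -0.7673

-0.7673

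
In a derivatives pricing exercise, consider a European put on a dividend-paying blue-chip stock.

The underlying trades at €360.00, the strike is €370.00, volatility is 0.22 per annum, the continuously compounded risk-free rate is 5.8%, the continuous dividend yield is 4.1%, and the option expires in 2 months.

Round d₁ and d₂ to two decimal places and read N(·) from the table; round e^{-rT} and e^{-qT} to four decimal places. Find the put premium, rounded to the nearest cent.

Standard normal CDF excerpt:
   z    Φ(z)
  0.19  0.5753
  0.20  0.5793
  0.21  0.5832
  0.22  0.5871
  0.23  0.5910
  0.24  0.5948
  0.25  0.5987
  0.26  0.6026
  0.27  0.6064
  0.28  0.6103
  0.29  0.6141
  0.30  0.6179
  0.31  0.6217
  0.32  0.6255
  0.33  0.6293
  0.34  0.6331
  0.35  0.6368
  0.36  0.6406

€17.90

σ√T = 0.22·√0.1667 = 0.0898
ln(S/K) + (r − q + σ²/2)T = ln(360/370) + (0.058 − 0.041 + 0.22²/2)·0.1667 = -0.0274 + 0.0069 = -0.0205
d₁ = -0.0205 / 0.0898 = -0.2286 → -0.23
d₂ = d₁ − σ√T = -0.2286 − 0.0898 = -0.3184 → -0.32
e^(−qT) = e^(−0.041·0.1667) = 0.9932;  e^(−rT) = e^(−0.058·0.1667) = 0.9904
P = 370·0.9904·N(0.32) − 360·0.9932·N(0.23) = 370·0.9904·0.6255 − 360·0.9932·0.5910 = 229.2132 − 211.3132 = 17.9000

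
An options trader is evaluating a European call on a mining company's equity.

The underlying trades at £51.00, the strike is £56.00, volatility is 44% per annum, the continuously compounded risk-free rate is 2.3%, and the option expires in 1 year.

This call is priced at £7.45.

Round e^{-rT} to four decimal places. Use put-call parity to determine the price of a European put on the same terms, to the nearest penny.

exp(−rT) = exp(−0.023·1) = 0.9773
Put-call parity: C − P = S − K·e^(−rT) = 51 − 56·0.9773 = 51 − 54.7288 = -3.7288
P = C − (C − P) = 7.45 − (-3.7288) = 11.1788

£11.18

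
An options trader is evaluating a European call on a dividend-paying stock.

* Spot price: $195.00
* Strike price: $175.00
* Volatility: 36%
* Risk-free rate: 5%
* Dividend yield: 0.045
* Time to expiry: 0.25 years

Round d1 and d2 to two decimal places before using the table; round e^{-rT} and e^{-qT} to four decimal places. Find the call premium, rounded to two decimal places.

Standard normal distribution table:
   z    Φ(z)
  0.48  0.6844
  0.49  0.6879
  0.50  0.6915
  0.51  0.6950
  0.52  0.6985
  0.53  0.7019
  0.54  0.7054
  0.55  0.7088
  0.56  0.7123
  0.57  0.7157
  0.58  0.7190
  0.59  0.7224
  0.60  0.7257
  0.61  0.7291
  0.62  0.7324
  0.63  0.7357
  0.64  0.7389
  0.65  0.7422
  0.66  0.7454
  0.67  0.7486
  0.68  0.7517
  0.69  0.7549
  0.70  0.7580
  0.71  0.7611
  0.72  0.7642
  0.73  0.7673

T = 0.25;  σ√T = 0.1800
d₁ = [ln(195/175) + (0.05 − 0.045 + ½·0.36²)·0.25] / (σ√T) = (0.1082 + 0.0175) / 0.1800 = 0.6981 ⇒ 0.70
d₂ = 0.6981 − 0.1800 = 0.5181 ⇒ 0.52
e^(−qT) = e^(−0.045·0.25) = 0.9888;  e^(−rT) = e^(−0.05·0.25) = 0.9876
N(d₁) = N(0.70) = 0.7580;  N(d₂) = N(0.52) = 0.6985
C = 195·0.9888·0.7580 − 175·0.9876·0.6985 = 146.1545 − 120.7218 = 25.4328

$25.43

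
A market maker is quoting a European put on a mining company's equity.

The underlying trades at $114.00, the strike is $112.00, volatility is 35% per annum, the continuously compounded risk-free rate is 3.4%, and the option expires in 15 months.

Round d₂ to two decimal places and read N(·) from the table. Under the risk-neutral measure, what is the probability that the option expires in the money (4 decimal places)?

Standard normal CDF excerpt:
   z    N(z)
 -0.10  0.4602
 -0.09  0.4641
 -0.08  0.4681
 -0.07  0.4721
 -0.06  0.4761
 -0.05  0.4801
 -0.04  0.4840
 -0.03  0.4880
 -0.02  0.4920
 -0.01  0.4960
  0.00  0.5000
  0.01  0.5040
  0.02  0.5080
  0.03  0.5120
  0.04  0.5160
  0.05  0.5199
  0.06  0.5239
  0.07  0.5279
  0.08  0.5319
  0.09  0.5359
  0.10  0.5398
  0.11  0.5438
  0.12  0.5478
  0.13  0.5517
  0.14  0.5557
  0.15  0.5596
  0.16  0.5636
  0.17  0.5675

0.5160

σ√T = 0.35·√1.25 = 0.3913
d₁ = [ln(114/112) + (0.034 + 0.35²/2)·1.25] / 0.3913 = [0.0177 + 0.1191] / 0.3913 = 0.3495 ⇒ 0.35
d₂ = d₁ − σ√T = 0.3495 − 0.3913 = -0.0418 ⇒ -0.04
Pr(exercise) under Q = N(−d₂) = N(0.04) = 0.5160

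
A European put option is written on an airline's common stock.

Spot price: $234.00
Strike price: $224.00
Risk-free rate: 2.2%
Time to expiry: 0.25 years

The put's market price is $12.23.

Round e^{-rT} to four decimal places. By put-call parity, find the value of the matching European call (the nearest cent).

$23.46

e^(−rT) = e^(−0.022·0.25) = 0.9945
Put-call parity: C − P = S − K·e^(−rT) = 234 − 224·0.9945 = 234 − 222.7680 = 11.2320
C = P + (C − P) = 12.23 + (11.2320) = 23.4620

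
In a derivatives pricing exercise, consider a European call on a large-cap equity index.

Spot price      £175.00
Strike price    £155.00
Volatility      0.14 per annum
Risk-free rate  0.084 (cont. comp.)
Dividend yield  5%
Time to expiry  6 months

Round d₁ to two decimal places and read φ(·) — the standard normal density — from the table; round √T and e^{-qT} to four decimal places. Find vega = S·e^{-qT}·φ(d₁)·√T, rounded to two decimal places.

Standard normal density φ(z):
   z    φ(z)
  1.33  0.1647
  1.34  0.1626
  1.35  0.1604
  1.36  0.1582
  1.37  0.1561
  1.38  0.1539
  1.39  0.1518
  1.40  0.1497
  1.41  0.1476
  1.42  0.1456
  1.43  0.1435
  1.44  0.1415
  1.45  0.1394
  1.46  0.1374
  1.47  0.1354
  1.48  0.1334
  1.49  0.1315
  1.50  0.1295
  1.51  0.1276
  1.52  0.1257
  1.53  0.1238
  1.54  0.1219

σ√T = 0.14 × 0.7071 = 0.0990
d₁ = [ln(175/155) + (0.084 − 0.05 + ½·0.14²)·0.5] / (σ√T) = (0.1214 + 0.0219) / 0.0990 = 1.4472 → 1.45
√T = √0.5 = 0.7071
φ(d₁) = φ(1.45) = 0.1394
exp(−qT) = exp(−0.05·0.5) = 0.9753
vega = S·exp(−qT)·φ(d₁)·√T = 175·0.9753·0.1394·0.7071 = 16.8236
(The put has the same vega.)

16.82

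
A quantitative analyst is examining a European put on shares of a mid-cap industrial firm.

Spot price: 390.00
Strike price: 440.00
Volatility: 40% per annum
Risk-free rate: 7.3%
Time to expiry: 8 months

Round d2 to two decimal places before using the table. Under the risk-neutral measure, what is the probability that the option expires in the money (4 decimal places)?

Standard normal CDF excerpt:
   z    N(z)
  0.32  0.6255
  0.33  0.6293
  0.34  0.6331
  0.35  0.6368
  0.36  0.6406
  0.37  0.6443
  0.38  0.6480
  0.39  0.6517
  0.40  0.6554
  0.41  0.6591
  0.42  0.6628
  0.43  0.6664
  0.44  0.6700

σ√T = 0.4·√0.6667 = 0.3266
ln(S/K) + (r + σ²/2)T = ln(390/440) + (0.073 + 0.4²/2)·0.6667 = -0.1206 + 0.1020 = -0.0186
d₁ = -0.0186 / 0.3266 = -0.0570 which rounds to -0.06
d₂ = d₁ − σ√T = -0.0570 − 0.3266 = -0.3836 which rounds to -0.38
Pr(exercise) under Q = N(−d₂) = N(0.38) = 0.6480

0.6480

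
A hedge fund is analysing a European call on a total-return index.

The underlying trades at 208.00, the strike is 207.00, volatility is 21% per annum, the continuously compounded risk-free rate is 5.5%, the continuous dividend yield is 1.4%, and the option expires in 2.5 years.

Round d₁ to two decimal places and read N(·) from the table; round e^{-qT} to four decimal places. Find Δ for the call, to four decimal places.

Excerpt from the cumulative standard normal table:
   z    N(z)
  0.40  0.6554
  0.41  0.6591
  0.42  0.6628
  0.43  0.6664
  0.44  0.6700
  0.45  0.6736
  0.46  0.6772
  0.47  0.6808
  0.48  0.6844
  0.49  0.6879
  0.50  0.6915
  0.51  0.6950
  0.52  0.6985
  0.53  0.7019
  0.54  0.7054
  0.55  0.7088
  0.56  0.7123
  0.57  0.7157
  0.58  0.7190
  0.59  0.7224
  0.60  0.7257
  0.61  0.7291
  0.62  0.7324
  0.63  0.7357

T = 2.5;  σ√T = 0.3320
d₁ = [ln(208/207) + (0.055 − 0.014 + ½·0.21²)·2.5] / (σ√T) = (0.0048 + 0.1576) / 0.3320 = 0.4892 ⇒ 0.49
N(d₁) = N(0.49) = 0.6879
Δ_call = e^(−qT)·N(d₁) = 0.9656·0.6879 = 0.6642

0.6642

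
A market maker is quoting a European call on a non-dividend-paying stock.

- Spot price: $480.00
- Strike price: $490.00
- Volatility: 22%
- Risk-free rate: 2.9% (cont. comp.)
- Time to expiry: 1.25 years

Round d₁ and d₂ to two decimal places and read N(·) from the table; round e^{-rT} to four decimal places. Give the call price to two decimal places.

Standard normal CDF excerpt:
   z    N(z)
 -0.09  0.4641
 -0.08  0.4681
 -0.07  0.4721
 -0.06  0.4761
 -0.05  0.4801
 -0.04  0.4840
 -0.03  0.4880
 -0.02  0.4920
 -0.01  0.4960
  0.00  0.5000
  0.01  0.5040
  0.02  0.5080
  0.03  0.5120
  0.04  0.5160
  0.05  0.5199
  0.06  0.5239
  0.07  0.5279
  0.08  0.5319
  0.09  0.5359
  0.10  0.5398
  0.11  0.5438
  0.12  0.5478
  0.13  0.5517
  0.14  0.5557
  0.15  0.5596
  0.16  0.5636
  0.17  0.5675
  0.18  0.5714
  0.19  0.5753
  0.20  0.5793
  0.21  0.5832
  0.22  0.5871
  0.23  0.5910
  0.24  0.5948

$51.16

σ√T = 0.22 × 1.1180 = 0.2460
d₁ = [ln(480/490) + (0.029 + 0.22²/2)·1.25] / 0.2460 = [-0.0206 + 0.0665] / 0.2460 = 0.1865 → 0.19
d₂ = d₁ − σ√T = 0.1865 − 0.2460 = -0.0594 → -0.06
e^(−rT) = e^(−0.029·1.25) = 0.9644
C = 480·N(0.19) − 490·0.9644·N(-0.06) = 480·0.5753 − 490·0.9644·0.4761 = 276.1440 − 224.9839 = 51.1601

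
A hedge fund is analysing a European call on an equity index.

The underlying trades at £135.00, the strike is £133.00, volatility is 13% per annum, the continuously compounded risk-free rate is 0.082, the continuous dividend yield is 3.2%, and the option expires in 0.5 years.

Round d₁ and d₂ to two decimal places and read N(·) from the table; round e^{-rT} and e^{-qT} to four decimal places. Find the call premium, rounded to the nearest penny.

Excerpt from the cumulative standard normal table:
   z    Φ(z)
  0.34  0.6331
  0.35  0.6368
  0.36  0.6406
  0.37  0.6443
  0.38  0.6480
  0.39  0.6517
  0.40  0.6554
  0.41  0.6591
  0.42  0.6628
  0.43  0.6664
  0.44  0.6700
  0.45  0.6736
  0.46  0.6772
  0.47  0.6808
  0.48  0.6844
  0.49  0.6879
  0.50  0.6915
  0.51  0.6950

£7.73

σ√T = 0.13·√0.5 = 0.0919
d₁ = [ln(135/133) + (0.082 − 0.032 + ½·0.13²)·0.5] / (σ√T) = (0.0149 + 0.0292) / 0.0919 = 0.4803 ⇒ 0.48
d₂ = 0.4803 − 0.0919 = 0.3884 ⇒ 0.39
e^(−qT) = e^(−0.032·0.5) = 0.9841;  e^(−rT) = e^(−0.082·0.5) = 0.9598
C = 135·0.9841·N(0.48) − 133·0.9598·N(0.39) = 135·0.9841·0.6844 − 133·0.9598·0.6517 = 90.9249 − 83.1917 = 7.7332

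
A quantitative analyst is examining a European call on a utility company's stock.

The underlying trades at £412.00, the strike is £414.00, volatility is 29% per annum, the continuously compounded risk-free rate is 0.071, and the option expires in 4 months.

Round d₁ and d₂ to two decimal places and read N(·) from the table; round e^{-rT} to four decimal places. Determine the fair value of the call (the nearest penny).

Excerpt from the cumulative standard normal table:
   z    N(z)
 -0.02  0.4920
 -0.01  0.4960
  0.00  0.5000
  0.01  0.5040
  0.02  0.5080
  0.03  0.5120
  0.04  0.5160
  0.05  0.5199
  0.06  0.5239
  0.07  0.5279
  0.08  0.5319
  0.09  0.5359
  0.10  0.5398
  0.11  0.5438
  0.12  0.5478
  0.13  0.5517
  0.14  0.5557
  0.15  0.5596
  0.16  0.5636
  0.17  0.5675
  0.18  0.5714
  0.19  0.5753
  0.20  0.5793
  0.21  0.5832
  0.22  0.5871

σ√T = 0.29 × 0.5774 = 0.1674
d₁ = [ln(412/414) + (0.071 + ½·0.29²)·0.3333] / (σ√T) = (-0.0048 + 0.0377) / 0.1674 = 0.1961 ≈ 0.20
d₂ = 0.1961 − 0.1674 = 0.0287 ≈ 0.03
exp(−rT) = exp(−0.071·0.3333) = 0.9766
N(d₁) = N(0.20) = 0.5793;  N(d₂) = N(0.03) = 0.5120
C = 412·0.5793 − 414·0.9766·0.5120 = 238.6716 − 207.0079 = 31.6637

£31.66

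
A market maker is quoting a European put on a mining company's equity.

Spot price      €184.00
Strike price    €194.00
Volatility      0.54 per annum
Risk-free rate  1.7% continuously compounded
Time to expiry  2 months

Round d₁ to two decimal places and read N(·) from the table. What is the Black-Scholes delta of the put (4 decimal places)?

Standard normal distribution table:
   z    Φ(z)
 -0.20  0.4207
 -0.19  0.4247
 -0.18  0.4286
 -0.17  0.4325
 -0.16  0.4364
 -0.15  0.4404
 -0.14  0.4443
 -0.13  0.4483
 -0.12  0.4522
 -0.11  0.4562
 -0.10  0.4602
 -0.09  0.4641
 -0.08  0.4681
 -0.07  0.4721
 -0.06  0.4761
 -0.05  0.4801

-0.5478

σ√T = 0.54·√0.1667 = 0.2205
d₁ = [ln(184/194) + (0.017 + ½·0.54²)·0.1667] / (σ√T) = (-0.0529 + 0.0271) / 0.2205 = -0.1170 ≈ -0.12
N(d₁) = N(-0.12) = 0.4522
Δ_put = N(d₁) − 1 = 0.4522 − 1 = -0.5478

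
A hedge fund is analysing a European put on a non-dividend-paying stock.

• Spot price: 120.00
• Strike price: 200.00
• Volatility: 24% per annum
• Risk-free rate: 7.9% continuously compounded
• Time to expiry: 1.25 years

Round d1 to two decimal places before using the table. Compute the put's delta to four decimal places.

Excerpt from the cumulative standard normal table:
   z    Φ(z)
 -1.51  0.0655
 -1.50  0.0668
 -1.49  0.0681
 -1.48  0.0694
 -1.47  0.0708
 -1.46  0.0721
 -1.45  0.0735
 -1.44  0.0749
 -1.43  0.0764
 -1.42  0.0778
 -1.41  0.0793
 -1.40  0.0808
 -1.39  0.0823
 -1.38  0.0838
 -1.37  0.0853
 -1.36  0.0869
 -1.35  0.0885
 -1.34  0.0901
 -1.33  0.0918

-0.9192

T = 1.25;  σ√T = 0.2683
d₁ = [ln(120/200) + (0.079 + ½·0.24²)·1.25] / (σ√T) = (-0.5108 + 0.1348) / 0.2683 = -1.4016 which rounds to -1.40
N(d₁) = N(-1.40) = 0.0808
Δ_put = N(d₁) − 1 = 0.0808 − 1 = -0.9192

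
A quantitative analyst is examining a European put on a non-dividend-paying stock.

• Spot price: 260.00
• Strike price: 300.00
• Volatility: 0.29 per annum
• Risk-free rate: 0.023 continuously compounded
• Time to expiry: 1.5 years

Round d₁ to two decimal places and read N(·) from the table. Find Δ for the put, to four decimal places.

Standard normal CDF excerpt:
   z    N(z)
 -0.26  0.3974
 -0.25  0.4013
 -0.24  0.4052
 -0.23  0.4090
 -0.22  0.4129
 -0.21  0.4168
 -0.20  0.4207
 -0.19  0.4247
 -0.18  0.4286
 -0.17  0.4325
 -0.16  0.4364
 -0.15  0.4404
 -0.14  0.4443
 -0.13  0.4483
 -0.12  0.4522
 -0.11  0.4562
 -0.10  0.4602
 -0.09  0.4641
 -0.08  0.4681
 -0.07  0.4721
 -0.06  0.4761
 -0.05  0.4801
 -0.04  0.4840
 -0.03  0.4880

-0.5517

σ√T = 0.29 × 1.2247 = 0.3552
d₁ = [ln(260/300) + (0.023 + ½·0.29²)·1.5] / (σ√T) = (-0.1431 + 0.0976) / 0.3552 = -0.1282 → -0.13
N(d₁) = N(-0.13) = 0.4483
Δ_put = N(d₁) − 1 = 0.4483 − 1 = -0.5517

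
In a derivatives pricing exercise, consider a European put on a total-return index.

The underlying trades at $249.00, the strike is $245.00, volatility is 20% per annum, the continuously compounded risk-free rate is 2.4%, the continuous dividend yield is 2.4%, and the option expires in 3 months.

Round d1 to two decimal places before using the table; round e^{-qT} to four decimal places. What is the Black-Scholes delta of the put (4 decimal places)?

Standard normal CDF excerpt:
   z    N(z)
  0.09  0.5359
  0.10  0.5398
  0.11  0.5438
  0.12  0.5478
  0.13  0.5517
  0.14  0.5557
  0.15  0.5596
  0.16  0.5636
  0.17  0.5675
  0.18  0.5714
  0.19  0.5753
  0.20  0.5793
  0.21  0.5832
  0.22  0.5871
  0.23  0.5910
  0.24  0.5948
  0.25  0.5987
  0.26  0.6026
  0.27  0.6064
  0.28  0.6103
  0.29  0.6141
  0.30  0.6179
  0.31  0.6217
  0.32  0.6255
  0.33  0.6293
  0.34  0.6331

-0.4143

T = 0.25;  σ√T = 0.1000
d₁ = [ln(249/245) + (0.024 − 0.024 + ½·0.2²)·0.25] / (σ√T) = (0.0162 + 0.0050) / 0.1000 = 0.2119 ⇒ 0.21
N(d₁) = N(0.21) = 0.5832
Δ_put = exp(−qT)·(N(d₁) − 1) = 0.9940·(0.5832 − 1) = -0.4143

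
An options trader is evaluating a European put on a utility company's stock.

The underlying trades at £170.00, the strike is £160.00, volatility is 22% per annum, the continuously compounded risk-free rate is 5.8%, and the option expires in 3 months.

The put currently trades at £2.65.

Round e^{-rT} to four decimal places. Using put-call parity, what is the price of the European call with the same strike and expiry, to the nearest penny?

exp(−rT) = exp(−0.058·0.25) = 0.9856
Put-call parity: C − P = S − K·e^(−rT) = 170 − 160·0.9856 = 170 − 157.6960 = 12.3040
C = P + (C − P) = 2.65 + (12.3040) = 14.9540

£14.95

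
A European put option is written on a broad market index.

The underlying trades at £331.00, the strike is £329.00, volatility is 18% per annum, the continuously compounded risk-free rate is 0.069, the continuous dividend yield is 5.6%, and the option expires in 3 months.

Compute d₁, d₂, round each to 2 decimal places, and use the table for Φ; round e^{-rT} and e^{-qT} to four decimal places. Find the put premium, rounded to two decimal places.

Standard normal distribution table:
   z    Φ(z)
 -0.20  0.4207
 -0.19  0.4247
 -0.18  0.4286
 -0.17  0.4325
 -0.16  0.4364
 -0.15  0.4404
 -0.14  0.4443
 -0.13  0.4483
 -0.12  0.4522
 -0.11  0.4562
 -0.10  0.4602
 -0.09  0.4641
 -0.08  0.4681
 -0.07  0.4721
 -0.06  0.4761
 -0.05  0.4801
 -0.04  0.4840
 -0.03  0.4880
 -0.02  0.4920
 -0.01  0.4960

£10.21

σ√T = 0.18·√0.25 = 0.0900
d₁ = [ln(331/329) + (0.069 − 0.056 + 0.18²/2)·0.25] / 0.0900 = [0.0061 + 0.0073] / 0.0900 = 0.1485 which rounds to 0.15
d₂ = d₁ − σ√T = 0.1485 − 0.0900 = 0.0585 which rounds to 0.06
e^(−qT) = e^(−0.056·0.25) = 0.9861;  e^(−rT) = e^(−0.069·0.25) = 0.9829
N(−d₂) = N(-0.06) = 0.4761;  N(−d₁) = N(-0.15) = 0.4404
P = 329·0.9829·0.4761 − 331·0.9861·0.4404 = 153.9584 − 143.7462 = 10.2122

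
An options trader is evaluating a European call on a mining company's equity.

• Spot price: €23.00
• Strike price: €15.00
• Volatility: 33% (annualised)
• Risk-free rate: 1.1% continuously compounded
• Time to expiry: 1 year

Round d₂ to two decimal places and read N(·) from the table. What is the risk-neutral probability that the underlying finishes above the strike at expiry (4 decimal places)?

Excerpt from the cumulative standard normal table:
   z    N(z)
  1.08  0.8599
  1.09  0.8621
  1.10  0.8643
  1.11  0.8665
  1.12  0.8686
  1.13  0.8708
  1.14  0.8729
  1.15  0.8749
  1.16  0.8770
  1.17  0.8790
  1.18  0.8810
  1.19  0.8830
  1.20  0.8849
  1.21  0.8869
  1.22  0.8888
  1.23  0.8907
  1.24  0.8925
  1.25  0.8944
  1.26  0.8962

σ√T = 0.33·√1 = 0.3300
d₁ = [ln(23/15) + (0.011 + ½·0.33²)·1] / (σ√T) = (0.4274 + 0.0655) / 0.3300 = 1.4936 which rounds to 1.49
d₂ = 1.4936 − 0.3300 = 1.1636 which rounds to 1.16
Pr(exercise) under Q = N(d₂) = 0.8770

0.8770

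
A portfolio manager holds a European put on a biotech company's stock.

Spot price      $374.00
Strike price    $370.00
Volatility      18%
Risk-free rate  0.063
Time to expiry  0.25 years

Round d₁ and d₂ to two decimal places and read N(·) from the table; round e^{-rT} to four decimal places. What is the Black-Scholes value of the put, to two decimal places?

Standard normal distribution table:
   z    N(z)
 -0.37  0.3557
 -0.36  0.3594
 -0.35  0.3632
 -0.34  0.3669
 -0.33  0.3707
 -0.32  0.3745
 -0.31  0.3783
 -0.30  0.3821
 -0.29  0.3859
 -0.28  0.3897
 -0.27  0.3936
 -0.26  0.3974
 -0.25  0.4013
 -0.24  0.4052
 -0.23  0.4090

$8.94

σ√T = 0.18 × 0.5000 = 0.0900
d₁ = [ln(374/370) + (0.063 + ½·0.18²)·0.25] / (σ√T) = (0.0108 + 0.0198) / 0.0900 = 0.3395 ⇒ 0.34
d₂ = 0.3395 − 0.0900 = 0.2495 ⇒ 0.25
e^(−rT) = e^(−0.063·0.25) = 0.9844
N(−d₂) = N(-0.25) = 0.4013;  N(−d₁) = N(-0.34) = 0.3669
P = 370·0.9844·0.4013 − 374·0.3669 = 146.1647 − 137.2206 = 8.9441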